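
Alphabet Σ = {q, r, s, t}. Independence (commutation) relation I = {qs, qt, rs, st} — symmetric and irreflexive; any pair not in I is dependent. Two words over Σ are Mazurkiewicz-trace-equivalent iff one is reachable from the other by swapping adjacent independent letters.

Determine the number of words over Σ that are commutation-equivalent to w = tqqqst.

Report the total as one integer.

60

#0=t has no predecessor
#1=q has no predecessor
#2=q depends on [1:q]
#3=q depends on [2:q]
#4=s has no predecessor
#5=t depends on [0:t]
sources: [0:t, 1:q, 4:s]
N(rest) = Σ N(rest − s) over sources s of rest; N(one piece) = 1:
  size 1 → [3]=1  [4]=1  [5]=1
  size 2 → [0,5]=1  [2,3]=1  [3,4]=2  [3,5]=2  [4,5]=2
  size 3 → [0,3,5]=3  [0,4,5]=3  [1,2,3]=1  [2,3,4]=3  [2,3,5]=3  [3,4,5]=6
  size 4 → [0,2,3,5]=6  [0,3,4,5]=12  [1,2,3,4]=4  [1,2,3,5]=4  [2,3,4,5]=12
  first=0(t) contributes 20
  first=1(q) contributes 30
  first=4(s) contributes 10
|[w]| = 60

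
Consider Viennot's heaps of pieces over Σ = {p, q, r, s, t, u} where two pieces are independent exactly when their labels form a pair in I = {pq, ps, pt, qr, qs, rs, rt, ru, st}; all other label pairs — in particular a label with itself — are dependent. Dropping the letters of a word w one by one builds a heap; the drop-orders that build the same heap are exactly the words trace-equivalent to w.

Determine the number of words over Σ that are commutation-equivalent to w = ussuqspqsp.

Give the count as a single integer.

#0=u has no predecessor
#1=s depends on [0:u]
#2=s depends on [1:s]
#3=u depends on [2:s]
#4=q depends on [3:u]
#5=s depends on [3:u]
#6=p depends on [3:u]
#7=q depends on [4:q]
#8=s depends on [5:s]
#9=p depends on [6:p]
sources: [0:u]
N(rest) = Σ N(rest − s) over sources s of rest; N(one piece) = 1:
  size 1 → [7]=1  [8]=1  [9]=1
  size 2 → [4,7]=1  [5,8]=1  [6,9]=1  [7,8]=2  [7,9]=2  [8,9]=2
  size 3 → [4,7,8]=3  [4,7,9]=3  [5,7,8]=3  [5,8,9]=3  [6,7,9]=3  [6,8,9]=3  [7,8,9]=6
  size 4 → [4,5,7,8]=6  [4,6,7,9]=6  [4,7,8,9]=12  [5,6,8,9]=6  [5,7,8,9]=12  [6,7,8,9]=12
  size 5 → [4,5,7,8,9]=30  [4,6,7,8,9]=30  [5,6,7,8,9]=30
  size 6 → [4,5,6,7,8,9]=90
  size 7 → [3,4,5,6,7,8,9]=90
  size 8 → [2,3,4,5,6,7,8,9]=90
  first=0(u) contributes 90

90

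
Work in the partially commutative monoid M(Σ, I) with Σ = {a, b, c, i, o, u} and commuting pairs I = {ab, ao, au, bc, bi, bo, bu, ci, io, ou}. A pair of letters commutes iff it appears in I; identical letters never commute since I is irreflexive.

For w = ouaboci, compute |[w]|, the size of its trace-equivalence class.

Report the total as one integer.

224

#0=o has no predecessor
#1=u has no predecessor
#2=a has no predecessor
#3=b has no predecessor
#4=o depends on [0:o]
#5=c depends on [1:u, 2:a, 4:o]
#6=i depends on [1:u, 2:a]
sources: [0:o, 1:u, 2:a, 3:b]
N(rest) = Σ N(rest − s) over sources s of rest; N(one piece) = 1:
  size 1 → [3]=1  [5]=1  [6]=1
  size 2 → [3,5]=2  [3,6]=2  [4,5]=1  [5,6]=2
  size 3 → [0,4,5]=1  [1,5,6]=2  [2,5,6]=2  [3,4,5]=3  [3,5,6]=6  [4,5,6]=3
  size 4 → [0,3,4,5]=4  [0,4,5,6]=4  [1,2,5,6]=4  [1,3,5,6]=8  [1,4,5,6]=5  [2,3,5,6]=8  [2,4,5,6]=5  [3,4,5,6]=12
  size 5 → [0,1,4,5,6]=9  [0,2,4,5,6]=9  [0,3,4,5,6]=20  [1,2,3,5,6]=20  [1,2,4,5,6]=14  [1,3,4,5,6]=25  [2,3,4,5,6]=25
  first=0(o) contributes 84
  first=1(u) contributes 54
  first=2(a) contributes 54
  first=3(b) contributes 32
|[w]| = 224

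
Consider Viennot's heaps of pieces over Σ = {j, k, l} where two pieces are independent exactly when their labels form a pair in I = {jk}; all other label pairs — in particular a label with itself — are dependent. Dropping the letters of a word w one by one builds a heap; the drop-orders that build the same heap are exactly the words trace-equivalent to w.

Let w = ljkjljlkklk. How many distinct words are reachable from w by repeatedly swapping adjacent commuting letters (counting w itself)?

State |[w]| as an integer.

0(l) covers ∅
1(j) covers 0:l
2(k) covers 0:l
3(j) covers 1:j
4(l) covers 2:k, 3:j
5(j) covers 4:l
6(l) covers 5:j
7(k) covers 6:l
8(k) covers 7:k
9(l) covers 8:k
10(k) covers 9:l
floor of heap: 0:l
completions by unplaced set U, small U first (add the entries for U minus each lowest piece of U):
  |U|=1: {10}:1
  |U|=2: {9,10}:1
  |U|=3: {8,9,10}:1
  |U|=4: {7,8,9,10}:1
  |U|=5: {6,7,8,9,10}:1
  |U|=6: {5,6,7,8,9,10}:1
  |U|=7: {4,5,6,7,8,9,10}:1
  |U|=8: {2,4,5,6,7,8,9,10}:1  {3,4,5,6,7,8,9,10}:1
  |U|=9: {1,3,4,5,6,7,8,9,10}:1  {2,3,4,5,6,7,8,9,10}:2
  start at 0(l): 3

3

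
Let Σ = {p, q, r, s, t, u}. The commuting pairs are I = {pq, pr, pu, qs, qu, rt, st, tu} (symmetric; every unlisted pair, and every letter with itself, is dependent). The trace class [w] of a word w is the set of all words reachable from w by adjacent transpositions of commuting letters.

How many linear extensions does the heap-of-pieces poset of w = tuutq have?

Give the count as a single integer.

0(t) covers ∅
1(u) covers ∅
2(u) covers 1:u
3(t) covers 0:t
4(q) covers 3:t
floor of heap: 0:t, 1:u
completions by unplaced set U, small U first (add the entries for U minus each lowest piece of U):
  |U|=1: {2}:1  {4}:1
  |U|=2: {1,2}:1  {2,4}:2  {3,4}:1
  |U|=3: {0,3,4}:1  {1,2,4}:3  {2,3,4}:3
  start at 0(t): 6
  start at 1(u): 4
sum over floor = 10

10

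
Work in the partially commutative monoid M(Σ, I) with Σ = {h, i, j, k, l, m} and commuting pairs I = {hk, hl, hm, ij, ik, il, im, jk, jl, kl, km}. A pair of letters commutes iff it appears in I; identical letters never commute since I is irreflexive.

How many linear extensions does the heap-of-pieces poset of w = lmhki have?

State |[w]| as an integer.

piece 0:l — minimal
piece 1:m rests on {0:l}
piece 2:h — minimal
piece 3:k — minimal
piece 4:i rests on {2:h}
minimal pieces: {0:l, 2:h, 3:k}
ways to finish when only these pieces remain (= sum over removing one remaining piece with nothing left below it):
  1 left: {1}→1  {3}→1  {4}→1
  2 left: {0,1}→1  {1,3}→2  {1,4}→2  {2,4}→1  {3,4}→2
  3 left: {0,1,3}→3  {0,1,4}→3  {1,2,4}→3  {1,3,4}→6  {2,3,4}→3
  placing 0:l first → 12 extensions
  placing 2:h first → 12 extensions
  placing 3:k first → 6 extensions
total linear extensions = 30

30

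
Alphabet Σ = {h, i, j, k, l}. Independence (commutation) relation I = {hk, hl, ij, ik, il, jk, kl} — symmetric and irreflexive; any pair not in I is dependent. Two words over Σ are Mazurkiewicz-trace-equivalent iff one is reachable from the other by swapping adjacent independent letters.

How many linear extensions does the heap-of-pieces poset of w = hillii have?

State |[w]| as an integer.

piece 0:h — minimal
piece 1:i rests on {0:h}
piece 2:l — minimal
piece 3:l rests on {2:l}
piece 4:i rests on {1:i}
piece 5:i rests on {4:i}
minimal pieces: {0:h, 2:l}
ways to finish when only these pieces remain (= sum over removing one remaining piece with nothing left below it):
  1 left: {3}→1  {5}→1
  2 left: {2,3}→1  {3,5}→2  {4,5}→1
  3 left: {1,4,5}→1  {2,3,5}→3  {3,4,5}→3
  4 left: {0,1,4,5}→1  {1,3,4,5}→4  {2,3,4,5}→6
  placing 0:h first → 10 extensions
  placing 2:l first → 5 extensions
total linear extensions = 15

15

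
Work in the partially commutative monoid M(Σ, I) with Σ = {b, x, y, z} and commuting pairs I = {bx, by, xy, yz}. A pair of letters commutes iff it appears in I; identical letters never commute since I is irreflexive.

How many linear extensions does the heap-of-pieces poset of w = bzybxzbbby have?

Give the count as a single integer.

90

drop 0:b onto floor
drop 1:z onto {0:b}
drop 2:y onto floor
drop 3:b onto {1:z}
drop 4:x onto {1:z}
drop 5:z onto {3:b, 4:x}
drop 6:b onto {5:z}
drop 7:b onto {6:b}
drop 8:b onto {7:b}
drop 9:y onto {2:y}
ground layer = {0:b, 2:y}
drop-orders for the pieces not yet dropped (sum over which currently-grounded one goes next):
  1 to go: {8} 1  {9} 1
  2 to go: {2,9} 1  {7,8} 1  {8,9} 2
  3 to go: {2,8,9} 3  {6,7,8} 1  {7,8,9} 3
  4 to go: {2,7,8,9} 6  {5,6,7,8} 1  {6,7,8,9} 4
  5 to go: {2,6,7,8,9} 10  {3,5,6,7,8} 1  {4,5,6,7,8} 1  {5,6,7,8,9} 5
  6 to go: {2,5,6,7,8,9} 15  {3,4,5,6,7,8} 2  {3,5,6,7,8,9} 6  {4,5,6,7,8,9} 6
  7 to go: {1,3,4,5,6,7,8} 2  {2,3,5,6,7,8,9} 21  {2,4,5,6,7,8,9} 21  {3,4,5,6,7,8,9} 14
  8 to go: {0,1,3,4,5,6,7,8} 2  {1,3,4,5,6,7,8,9} 16  {2,3,4,5,6,7,8,9} 56
  if 0:b drops first: 72 orders
  if 2:y drops first: 18 orders
heap linearizations: 90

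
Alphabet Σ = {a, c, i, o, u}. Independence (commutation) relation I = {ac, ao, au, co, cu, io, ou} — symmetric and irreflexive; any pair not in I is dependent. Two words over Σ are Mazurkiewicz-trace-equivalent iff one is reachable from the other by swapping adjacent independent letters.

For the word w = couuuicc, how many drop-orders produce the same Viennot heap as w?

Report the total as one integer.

32

0(c) covers ∅
1(o) covers ∅
2(u) covers ∅
3(u) covers 2:u
4(u) covers 3:u
5(i) covers 0:c, 4:u
6(c) covers 5:i
7(c) covers 6:c
floor of heap: 0:c, 1:o, 2:u
completions by unplaced set U, small U first (add the entries for U minus each lowest piece of U):
  |U|=1: {1}:1  {7}:1
  |U|=2: {1,7}:2  {6,7}:1
  |U|=3: {1,6,7}:3  {5,6,7}:1
  |U|=4: {0,5,6,7}:1  {1,5,6,7}:4  {4,5,6,7}:1
  |U|=5: {0,1,5,6,7}:5  {0,4,5,6,7}:2  {1,4,5,6,7}:5  {3,4,5,6,7}:1
  |U|=6: {0,1,4,5,6,7}:12  {0,3,4,5,6,7}:3  {1,3,4,5,6,7}:6  {2,3,4,5,6,7}:1
  start at 0(c): 7
  start at 1(o): 4
  start at 2(u): 21
sum over floor = 32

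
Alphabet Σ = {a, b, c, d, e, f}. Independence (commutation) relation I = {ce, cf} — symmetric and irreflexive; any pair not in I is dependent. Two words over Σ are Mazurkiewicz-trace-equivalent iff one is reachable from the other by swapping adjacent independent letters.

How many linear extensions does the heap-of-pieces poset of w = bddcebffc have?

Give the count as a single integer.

drop 0:b onto floor
drop 1:d onto {0:b}
drop 2:d onto {1:d}
drop 3:c onto {2:d}
drop 4:e onto {2:d}
drop 5:b onto {3:c, 4:e}
drop 6:f onto {5:b}
drop 7:f onto {6:f}
drop 8:c onto {5:b}
ground layer = {0:b}
drop-orders for the pieces not yet dropped (sum over which currently-grounded one goes next):
  1 to go: {7} 1  {8} 1
  2 to go: {6,7} 1  {7,8} 2
  3 to go: {6,7,8} 3
  4 to go: {5,6,7,8} 3
  5 to go: {3,5,6,7,8} 3  {4,5,6,7,8} 3
  6 to go: {3,4,5,6,7,8} 6
  7 to go: {2,3,4,5,6,7,8} 6
  if 0:b drops first: 6 orders

6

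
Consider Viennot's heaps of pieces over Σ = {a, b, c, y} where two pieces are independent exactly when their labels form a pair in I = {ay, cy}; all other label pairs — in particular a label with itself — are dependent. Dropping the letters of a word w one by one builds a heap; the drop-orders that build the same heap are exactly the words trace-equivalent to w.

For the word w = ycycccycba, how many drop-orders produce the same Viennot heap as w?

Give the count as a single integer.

0(y) covers ∅
1(c) covers ∅
2(y) covers 0:y
3(c) covers 1:c
4(c) covers 3:c
5(c) covers 4:c
6(y) covers 2:y
7(c) covers 5:c
8(b) covers 6:y, 7:c
9(a) covers 8:b
floor of heap: 0:y, 1:c
completions by unplaced set U, small U first (add the entries for U minus each lowest piece of U):
  |U|=1: {9}:1
  |U|=2: {8,9}:1
  |U|=3: {6,8,9}:1  {7,8,9}:1
  |U|=4: {2,6,8,9}:1  {5,7,8,9}:1  {6,7,8,9}:2
  |U|=5: {0,2,6,8,9}:1  {2,6,7,8,9}:3  {4,5,7,8,9}:1  {5,6,7,8,9}:3
  |U|=6: {0,2,6,7,8,9}:4  {2,5,6,7,8,9}:6  {3,4,5,7,8,9}:1  {4,5,6,7,8,9}:4
  |U|=7: {0,2,5,6,7,8,9}:10  {1,3,4,5,7,8,9}:1  {2,4,5,6,7,8,9}:10  {3,4,5,6,7,8,9}:5
  |U|=8: {0,2,4,5,6,7,8,9}:20  {1,3,4,5,6,7,8,9}:6  {2,3,4,5,6,7,8,9}:15
  start at 0(y): 21
  start at 1(c): 35
sum over floor = 56

56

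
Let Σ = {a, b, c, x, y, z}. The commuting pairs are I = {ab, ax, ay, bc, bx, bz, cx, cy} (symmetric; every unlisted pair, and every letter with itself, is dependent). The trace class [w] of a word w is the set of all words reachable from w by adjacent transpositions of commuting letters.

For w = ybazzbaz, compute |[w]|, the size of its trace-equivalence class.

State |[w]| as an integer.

drop 0:y onto floor
drop 1:b onto {0:y}
drop 2:a onto floor
drop 3:z onto {0:y, 2:a}
drop 4:z onto {3:z}
drop 5:b onto {1:b}
drop 6:a onto {4:z}
drop 7:z onto {6:a}
ground layer = {0:y, 2:a}
drop-orders for the pieces not yet dropped (sum over which currently-grounded one goes next):
  1 to go: {5} 1  {7} 1
  2 to go: {1,5} 1  {5,7} 2  {6,7} 1
  3 to go: {1,5,7} 3  {4,6,7} 1  {5,6,7} 3
  4 to go: {1,5,6,7} 6  {3,4,6,7} 1  {4,5,6,7} 4
  5 to go: {1,4,5,6,7} 10  {2,3,4,6,7} 1  {3,4,5,6,7} 5
  6 to go: {1,3,4,5,6,7} 15  {2,3,4,5,6,7} 6
  if 0:y drops first: 21 orders
  if 2:a drops first: 15 orders
heap linearizations: 36

36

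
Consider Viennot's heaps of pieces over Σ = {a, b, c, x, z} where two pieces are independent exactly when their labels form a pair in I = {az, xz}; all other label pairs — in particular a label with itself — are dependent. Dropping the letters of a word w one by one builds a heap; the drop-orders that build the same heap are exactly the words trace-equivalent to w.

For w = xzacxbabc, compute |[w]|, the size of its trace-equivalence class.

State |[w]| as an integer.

#0=x has no predecessor
#1=z has no predecessor
#2=a depends on [0:x]
#3=c depends on [1:z, 2:a]
#4=x depends on [3:c]
#5=b depends on [4:x]
#6=a depends on [5:b]
#7=b depends on [6:a]
#8=c depends on [7:b]
sources: [0:x, 1:z]
N(rest) = Σ N(rest − s) over sources s of rest; N(one piece) = 1:
  size 1 → [8]=1
  size 2 → [7,8]=1
  size 3 → [6,7,8]=1
  size 4 → [5,6,7,8]=1
  size 5 → [4,5,6,7,8]=1
  size 6 → [3,4,5,6,7,8]=1
  size 7 → [1,3,4,5,6,7,8]=1  [2,3,4,5,6,7,8]=1
  first=0(x) contributes 2
  first=1(z) contributes 1
|[w]| = 3

3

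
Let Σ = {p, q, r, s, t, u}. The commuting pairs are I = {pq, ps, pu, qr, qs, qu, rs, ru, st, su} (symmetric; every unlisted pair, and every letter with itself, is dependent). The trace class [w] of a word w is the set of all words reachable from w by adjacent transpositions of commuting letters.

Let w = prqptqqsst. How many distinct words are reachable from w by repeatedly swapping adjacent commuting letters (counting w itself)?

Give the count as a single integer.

180

drop 0:p onto floor
drop 1:r onto {0:p}
drop 2:q onto floor
drop 3:p onto {1:r}
drop 4:t onto {2:q, 3:p}
drop 5:q onto {4:t}
drop 6:q onto {5:q}
drop 7:s onto floor
drop 8:s onto {7:s}
drop 9:t onto {6:q}
ground layer = {0:p, 2:q, 7:s}
drop-orders for the pieces not yet dropped (sum over which currently-grounded one goes next):
  1 to go: {8} 1  {9} 1
  2 to go: {6,9} 1  {7,8} 1  {8,9} 2
  3 to go: {5,6,9} 1  {6,8,9} 3  {7,8,9} 3
  4 to go: {4,5,6,9} 1  {5,6,8,9} 4  {6,7,8,9} 6
  5 to go: {2,4,5,6,9} 1  {3,4,5,6,9} 1  {4,5,6,8,9} 5  {5,6,7,8,9} 10
  6 to go: {1,3,4,5,6,9} 1  {2,3,4,5,6,9} 2  {2,4,5,6,8,9} 6  {3,4,5,6,8,9} 6  {4,5,6,7,8,9} 15
  7 to go: {0,1,3,4,5,6,9} 1  {1,2,3,4,5,6,9} 3  {1,3,4,5,6,8,9} 7  {2,3,4,5,6,8,9} 14  {2,4,5,6,7,8,9} 21  {3,4,5,6,7,8,9} 21
  8 to go: {0,1,2,3,4,5,6,9} 4  {0,1,3,4,5,6,8,9} 8  {1,2,3,4,5,6,8,9} 24  {1,3,4,5,6,7,8,9} 28  {2,3,4,5,6,7,8,9} 56
  if 0:p drops first: 108 orders
  if 2:q drops first: 36 orders
  if 7:s drops first: 36 orders
heap linearizations: 180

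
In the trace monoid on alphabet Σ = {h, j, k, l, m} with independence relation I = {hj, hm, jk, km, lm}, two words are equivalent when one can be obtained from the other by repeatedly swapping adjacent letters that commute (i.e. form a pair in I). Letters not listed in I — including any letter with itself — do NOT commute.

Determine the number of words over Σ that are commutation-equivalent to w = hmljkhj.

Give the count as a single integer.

22

#0=h has no predecessor
#1=m has no predecessor
#2=l depends on [0:h]
#3=j depends on [1:m, 2:l]
#4=k depends on [2:l]
#5=h depends on [4:k]
#6=j depends on [3:j]
sources: [0:h, 1:m]
N(rest) = Σ N(rest − s) over sources s of rest; N(one piece) = 1:
  size 1 → [5]=1  [6]=1
  size 2 → [3,6]=1  [4,5]=1  [5,6]=2
  size 3 → [1,3,6]=1  [3,5,6]=3  [4,5,6]=3
  size 4 → [1,3,5,6]=4  [3,4,5,6]=6
  size 5 → [1,3,4,5,6]=10  [2,3,4,5,6]=6
  first=0(h) contributes 16
  first=1(m) contributes 6
|[w]| = 22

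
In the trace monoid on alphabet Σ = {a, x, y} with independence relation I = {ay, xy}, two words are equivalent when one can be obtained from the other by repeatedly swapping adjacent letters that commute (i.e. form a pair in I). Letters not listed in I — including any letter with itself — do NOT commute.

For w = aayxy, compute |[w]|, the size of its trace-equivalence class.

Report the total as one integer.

10

piece 0:a — minimal
piece 1:a rests on {0:a}
piece 2:y — minimal
piece 3:x rests on {1:a}
piece 4:y rests on {2:y}
minimal pieces: {0:a, 2:y}
ways to finish when only these pieces remain (= sum over removing one remaining piece with nothing left below it):
  1 left: {3}→1  {4}→1
  2 left: {1,3}→1  {2,4}→1  {3,4}→2
  3 left: {0,1,3}→1  {1,3,4}→3  {2,3,4}→3
  placing 0:a first → 6 extensions
  placing 2:y first → 4 extensions
total linear extensions = 10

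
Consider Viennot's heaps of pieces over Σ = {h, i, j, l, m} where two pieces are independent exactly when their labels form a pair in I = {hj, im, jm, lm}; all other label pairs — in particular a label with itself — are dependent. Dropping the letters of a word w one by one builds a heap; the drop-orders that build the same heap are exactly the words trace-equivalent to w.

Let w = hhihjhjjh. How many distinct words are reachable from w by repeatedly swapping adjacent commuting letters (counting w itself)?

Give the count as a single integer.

drop 0:h onto floor
drop 1:h onto {0:h}
drop 2:i onto {1:h}
drop 3:h onto {2:i}
drop 4:j onto {2:i}
drop 5:h onto {3:h}
drop 6:j onto {4:j}
drop 7:j onto {6:j}
drop 8:h onto {5:h}
ground layer = {0:h}
drop-orders for the pieces not yet dropped (sum over which currently-grounded one goes next):
  1 to go: {7} 1  {8} 1
  2 to go: {5,8} 1  {6,7} 1  {7,8} 2
  3 to go: {3,5,8} 1  {4,6,7} 1  {5,7,8} 3  {6,7,8} 3
  4 to go: {3,5,7,8} 4  {4,6,7,8} 4  {5,6,7,8} 6
  5 to go: {3,5,6,7,8} 10  {4,5,6,7,8} 10
  6 to go: {3,4,5,6,7,8} 20
  7 to go: {2,3,4,5,6,7,8} 20
  if 0:h drops first: 20 orders

20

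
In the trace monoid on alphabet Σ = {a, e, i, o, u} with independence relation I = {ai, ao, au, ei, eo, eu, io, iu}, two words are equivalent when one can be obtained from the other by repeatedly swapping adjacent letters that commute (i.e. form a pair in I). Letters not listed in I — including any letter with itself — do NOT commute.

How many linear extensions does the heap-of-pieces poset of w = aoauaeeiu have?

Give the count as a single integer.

504

0(a) covers ∅
1(o) covers ∅
2(a) covers 0:a
3(u) covers 1:o
4(a) covers 2:a
5(e) covers 4:a
6(e) covers 5:e
7(i) covers ∅
8(u) covers 3:u
floor of heap: 0:a, 1:o, 7:i
completions by unplaced set U, small U first (add the entries for U minus each lowest piece of U):
  |U|=1: {6}:1  {7}:1  {8}:1
  |U|=2: {3,8}:1  {5,6}:1  {6,7}:2  {6,8}:2  {7,8}:2
  |U|=3: {1,3,8}:1  {3,6,8}:3  {3,7,8}:3  {4,5,6}:1  {5,6,7}:3  {5,6,8}:3  {6,7,8}:6
  |U|=4: {1,3,6,8}:4  {1,3,7,8}:4  {2,4,5,6}:1  {3,5,6,8}:6  {3,6,7,8}:12  {4,5,6,7}:4  {4,5,6,8}:4  {5,6,7,8}:12
  |U|=5: {0,2,4,5,6}:1  {1,3,5,6,8}:10  {1,3,6,7,8}:20  {2,4,5,6,7}:5  {2,4,5,6,8}:5  {3,4,5,6,8}:10  {3,5,6,7,8}:30  {4,5,6,7,8}:20
  |U|=6: {0,2,4,5,6,7}:6  {0,2,4,5,6,8}:6  {1,3,4,5,6,8}:20  {1,3,5,6,7,8}:60  {2,3,4,5,6,8}:15  {2,4,5,6,7,8}:30  {3,4,5,6,7,8}:60
  |U|=7: {0,2,3,4,5,6,8}:21  {0,2,4,5,6,7,8}:42  {1,2,3,4,5,6,8}:35  {1,3,4,5,6,7,8}:140  {2,3,4,5,6,7,8}:105
  start at 0(a): 280
  start at 1(o): 168
  start at 7(i): 56
sum over floor = 504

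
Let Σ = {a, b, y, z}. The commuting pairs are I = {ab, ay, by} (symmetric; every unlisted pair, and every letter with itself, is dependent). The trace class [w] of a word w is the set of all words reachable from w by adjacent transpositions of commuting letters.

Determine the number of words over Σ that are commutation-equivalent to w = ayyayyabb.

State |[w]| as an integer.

1260

piece 0:a — minimal
piece 1:y — minimal
piece 2:y rests on {1:y}
piece 3:a rests on {0:a}
piece 4:y rests on {2:y}
piece 5:y rests on {4:y}
piece 6:a rests on {3:a}
piece 7:b — minimal
piece 8:b rests on {7:b}
minimal pieces: {0:a, 1:y, 7:b}
ways to finish when only these pieces remain (= sum over removing one remaining piece with nothing left below it):
  1 left: {5}→1  {6}→1  {8}→1
  2 left: {3,6}→1  {4,5}→1  {5,6}→2  {5,8}→2  {6,8}→2  {7,8}→1
  3 left: {0,3,6}→1  {2,4,5}→1  {3,5,6}→3  {3,6,8}→3  {4,5,6}→3  {4,5,8}→3  {5,6,8}→6  {5,7,8}→3  {6,7,8}→3
  4 left: {0,3,5,6}→4  {0,3,6,8}→4  {1,2,4,5}→1  {2,4,5,6}→4  {2,4,5,8}→4  {3,4,5,6}→6  {3,5,6,8}→12  {3,6,7,8}→6  {4,5,6,8}→12  {4,5,7,8}→6  {5,6,7,8}→12
  5 left: {0,3,4,5,6}→10  {0,3,5,6,8}→20  {0,3,6,7,8}→10  {1,2,4,5,6}→5  {1,2,4,5,8}→5  {2,3,4,5,6}→10  {2,4,5,6,8}→20  {2,4,5,7,8}→10  {3,4,5,6,8}→30  {3,5,6,7,8}→30  {4,5,6,7,8}→30
  6 left: {0,2,3,4,5,6}→20  {0,3,4,5,6,8}→60  {0,3,5,6,7,8}→60  {1,2,3,4,5,6}→15  {1,2,4,5,6,8}→30  {1,2,4,5,7,8}→15  {2,3,4,5,6,8}→60  {2,4,5,6,7,8}→60  {3,4,5,6,7,8}→90
  7 left: {0,1,2,3,4,5,6}→35  {0,2,3,4,5,6,8}→140  {0,3,4,5,6,7,8}→210  {1,2,3,4,5,6,8}→105  {1,2,4,5,6,7,8}→105  {2,3,4,5,6,7,8}→210
  placing 0:a first → 420 extensions
  placing 1:y first → 560 extensions
  placing 7:b first → 280 extensions
total linear extensions = 1260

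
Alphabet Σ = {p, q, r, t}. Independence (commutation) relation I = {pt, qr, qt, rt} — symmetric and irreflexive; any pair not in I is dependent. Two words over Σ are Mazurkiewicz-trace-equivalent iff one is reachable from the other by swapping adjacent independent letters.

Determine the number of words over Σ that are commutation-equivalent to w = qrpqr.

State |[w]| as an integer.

drop 0:q onto floor
drop 1:r onto floor
drop 2:p onto {0:q, 1:r}
drop 3:q onto {2:p}
drop 4:r onto {2:p}
ground layer = {0:q, 1:r}
drop-orders for the pieces not yet dropped (sum over which currently-grounded one goes next):
  1 to go: {3} 1  {4} 1
  2 to go: {3,4} 2
  3 to go: {2,3,4} 2
  if 0:q drops first: 2 orders
  if 1:r drops first: 2 orders
heap linearizations: 4

4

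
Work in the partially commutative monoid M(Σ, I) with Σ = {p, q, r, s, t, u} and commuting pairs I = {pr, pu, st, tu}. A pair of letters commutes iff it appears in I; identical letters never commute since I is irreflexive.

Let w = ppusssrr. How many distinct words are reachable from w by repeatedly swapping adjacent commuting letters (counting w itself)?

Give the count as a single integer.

3

piece 0:p — minimal
piece 1:p rests on {0:p}
piece 2:u — minimal
piece 3:s rests on {1:p, 2:u}
piece 4:s rests on {3:s}
piece 5:s rests on {4:s}
piece 6:r rests on {5:s}
piece 7:r rests on {6:r}
minimal pieces: {0:p, 2:u}
ways to finish when only these pieces remain (= sum over removing one remaining piece with nothing left below it):
  1 left: {7}→1
  2 left: {6,7}→1
  3 left: {5,6,7}→1
  4 left: {4,5,6,7}→1
  5 left: {3,4,5,6,7}→1
  6 left: {1,3,4,5,6,7}→1  {2,3,4,5,6,7}→1
  placing 0:p first → 2 extensions
  placing 2:u first → 1 extensions
total linear extensions = 3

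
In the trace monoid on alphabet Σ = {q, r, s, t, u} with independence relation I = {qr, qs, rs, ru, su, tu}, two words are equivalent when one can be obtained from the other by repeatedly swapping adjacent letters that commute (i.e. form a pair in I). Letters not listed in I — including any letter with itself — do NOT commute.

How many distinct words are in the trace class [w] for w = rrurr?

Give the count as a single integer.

drop 0:r onto floor
drop 1:r onto {0:r}
drop 2:u onto floor
drop 3:r onto {1:r}
drop 4:r onto {3:r}
ground layer = {0:r, 2:u}
drop-orders for the pieces not yet dropped (sum over which currently-grounded one goes next):
  1 to go: {2} 1  {4} 1
  2 to go: {2,4} 2  {3,4} 1
  3 to go: {1,3,4} 1  {2,3,4} 3
  if 0:r drops first: 4 orders
  if 2:u drops first: 1 orders
heap linearizations: 5

5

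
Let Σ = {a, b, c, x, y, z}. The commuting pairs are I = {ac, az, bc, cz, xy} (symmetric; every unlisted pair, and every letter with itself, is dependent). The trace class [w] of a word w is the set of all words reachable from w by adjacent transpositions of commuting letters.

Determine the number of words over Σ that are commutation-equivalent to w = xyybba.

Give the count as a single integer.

#0=x has no predecessor
#1=y has no predecessor
#2=y depends on [1:y]
#3=b depends on [0:x, 2:y]
#4=b depends on [3:b]
#5=a depends on [4:b]
sources: [0:x, 1:y]
N(rest) = Σ N(rest − s) over sources s of rest; N(one piece) = 1:
  size 1 → [5]=1
  size 2 → [4,5]=1
  size 3 → [3,4,5]=1
  size 4 → [0,3,4,5]=1  [2,3,4,5]=1
  first=0(x) contributes 1
  first=1(y) contributes 2
|[w]| = 3

3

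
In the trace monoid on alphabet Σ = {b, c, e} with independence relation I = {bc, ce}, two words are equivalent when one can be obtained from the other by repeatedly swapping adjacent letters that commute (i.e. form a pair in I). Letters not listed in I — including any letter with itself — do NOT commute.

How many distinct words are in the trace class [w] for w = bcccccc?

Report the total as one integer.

7

drop 0:b onto floor
drop 1:c onto floor
drop 2:c onto {1:c}
drop 3:c onto {2:c}
drop 4:c onto {3:c}
drop 5:c onto {4:c}
drop 6:c onto {5:c}
ground layer = {0:b, 1:c}
drop-orders for the pieces not yet dropped (sum over which currently-grounded one goes next):
  1 to go: {0} 1  {6} 1
  2 to go: {0,6} 2  {5,6} 1
  3 to go: {0,5,6} 3  {4,5,6} 1
  4 to go: {0,4,5,6} 4  {3,4,5,6} 1
  5 to go: {0,3,4,5,6} 5  {2,3,4,5,6} 1
  if 0:b drops first: 1 orders
  if 1:c drops first: 6 orders
heap linearizations: 7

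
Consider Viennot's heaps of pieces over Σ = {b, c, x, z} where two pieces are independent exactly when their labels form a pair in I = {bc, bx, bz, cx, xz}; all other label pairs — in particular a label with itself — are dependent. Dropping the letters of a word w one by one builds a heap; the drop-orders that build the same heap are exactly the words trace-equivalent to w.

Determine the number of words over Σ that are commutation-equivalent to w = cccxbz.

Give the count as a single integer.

30

piece 0:c — minimal
piece 1:c rests on {0:c}
piece 2:c rests on {1:c}
piece 3:x — minimal
piece 4:b — minimal
piece 5:z rests on {2:c}
minimal pieces: {0:c, 3:x, 4:b}
ways to finish when only these pieces remain (= sum over removing one remaining piece with nothing left below it):
  1 left: {3}→1  {4}→1  {5}→1
  2 left: {2,5}→1  {3,4}→2  {3,5}→2  {4,5}→2
  3 left: {1,2,5}→1  {2,3,5}→3  {2,4,5}→3  {3,4,5}→6
  4 left: {0,1,2,5}→1  {1,2,3,5}→4  {1,2,4,5}→4  {2,3,4,5}→12
  placing 0:c first → 20 extensions
  placing 3:x first → 5 extensions
  placing 4:b first → 5 extensions
total linear extensions = 30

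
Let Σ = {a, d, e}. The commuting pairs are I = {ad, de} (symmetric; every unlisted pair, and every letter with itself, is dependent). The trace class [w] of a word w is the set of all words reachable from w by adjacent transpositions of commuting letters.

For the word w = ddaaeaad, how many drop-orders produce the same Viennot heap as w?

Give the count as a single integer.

drop 0:d onto floor
drop 1:d onto {0:d}
drop 2:a onto floor
drop 3:a onto {2:a}
drop 4:e onto {3:a}
drop 5:a onto {4:e}
drop 6:a onto {5:a}
drop 7:d onto {1:d}
ground layer = {0:d, 2:a}
drop-orders for the pieces not yet dropped (sum over which currently-grounded one goes next):
  1 to go: {6} 1  {7} 1
  2 to go: {1,7} 1  {5,6} 1  {6,7} 2
  3 to go: {0,1,7} 1  {1,6,7} 3  {4,5,6} 1  {5,6,7} 3
  4 to go: {0,1,6,7} 4  {1,5,6,7} 6  {3,4,5,6} 1  {4,5,6,7} 4
  5 to go: {0,1,5,6,7} 10  {1,4,5,6,7} 10  {2,3,4,5,6} 1  {3,4,5,6,7} 5
  6 to go: {0,1,4,5,6,7} 20  {1,3,4,5,6,7} 15  {2,3,4,5,6,7} 6
  if 0:d drops first: 21 orders
  if 2:a drops first: 35 orders
heap linearizations: 56

56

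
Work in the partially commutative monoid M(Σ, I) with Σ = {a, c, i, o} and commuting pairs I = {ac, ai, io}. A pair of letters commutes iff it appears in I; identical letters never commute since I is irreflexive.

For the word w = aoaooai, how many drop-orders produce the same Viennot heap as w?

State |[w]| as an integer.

7

#0=a has no predecessor
#1=o depends on [0:a]
#2=a depends on [1:o]
#3=o depends on [2:a]
#4=o depends on [3:o]
#5=a depends on [4:o]
#6=i has no predecessor
sources: [0:a, 6:i]
N(rest) = Σ N(rest − s) over sources s of rest; N(one piece) = 1:
  size 1 → [5]=1  [6]=1
  size 2 → [4,5]=1  [5,6]=2
  size 3 → [3,4,5]=1  [4,5,6]=3
  size 4 → [2,3,4,5]=1  [3,4,5,6]=4
  size 5 → [1,2,3,4,5]=1  [2,3,4,5,6]=5
  first=0(a) contributes 6
  first=6(i) contributes 1
|[w]| = 7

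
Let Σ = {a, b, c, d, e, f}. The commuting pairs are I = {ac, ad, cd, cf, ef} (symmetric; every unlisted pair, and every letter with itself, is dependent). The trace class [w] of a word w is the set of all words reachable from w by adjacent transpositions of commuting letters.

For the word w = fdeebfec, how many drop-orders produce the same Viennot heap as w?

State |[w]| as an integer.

3

#0=f has no predecessor
#1=d depends on [0:f]
#2=e depends on [1:d]
#3=e depends on [2:e]
#4=b depends on [3:e]
#5=f depends on [4:b]
#6=e depends on [4:b]
#7=c depends on [6:e]
sources: [0:f]
N(rest) = Σ N(rest − s) over sources s of rest; N(one piece) = 1:
  size 1 → [5]=1  [7]=1
  size 2 → [5,7]=2  [6,7]=1
  size 3 → [5,6,7]=3
  size 4 → [4,5,6,7]=3
  size 5 → [3,4,5,6,7]=3
  size 6 → [2,3,4,5,6,7]=3
  first=0(f) contributes 3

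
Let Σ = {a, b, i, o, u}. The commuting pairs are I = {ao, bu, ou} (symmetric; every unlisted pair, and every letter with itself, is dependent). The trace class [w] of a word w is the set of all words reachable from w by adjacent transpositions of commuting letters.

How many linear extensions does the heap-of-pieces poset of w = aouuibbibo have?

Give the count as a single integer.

piece 0:a — minimal
piece 1:o — minimal
piece 2:u rests on {0:a}
piece 3:u rests on {2:u}
piece 4:i rests on {1:o, 3:u}
piece 5:b rests on {4:i}
piece 6:b rests on {5:b}
piece 7:i rests on {6:b}
piece 8:b rests on {7:i}
piece 9:o rests on {8:b}
minimal pieces: {0:a, 1:o}
ways to finish when only these pieces remain (= sum over removing one remaining piece with nothing left below it):
  1 left: {9}→1
  2 left: {8,9}→1
  3 left: {7,8,9}→1
  4 left: {6,7,8,9}→1
  5 left: {5,6,7,8,9}→1
  6 left: {4,5,6,7,8,9}→1
  7 left: {1,4,5,6,7,8,9}→1  {3,4,5,6,7,8,9}→1
  8 left: {1,3,4,5,6,7,8,9}→2  {2,3,4,5,6,7,8,9}→1
  placing 0:a first → 3 extensions
  placing 1:o first → 1 extensions
total linear extensions = 4

4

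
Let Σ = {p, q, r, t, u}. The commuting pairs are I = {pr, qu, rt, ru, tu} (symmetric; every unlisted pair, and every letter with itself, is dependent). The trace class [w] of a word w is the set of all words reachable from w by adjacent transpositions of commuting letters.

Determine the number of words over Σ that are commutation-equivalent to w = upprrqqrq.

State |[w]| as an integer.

drop 0:u onto floor
drop 1:p onto {0:u}
drop 2:p onto {1:p}
drop 3:r onto floor
drop 4:r onto {3:r}
drop 5:q onto {2:p, 4:r}
drop 6:q onto {5:q}
drop 7:r onto {6:q}
drop 8:q onto {7:r}
ground layer = {0:u, 3:r}
drop-orders for the pieces not yet dropped (sum over which currently-grounded one goes next):
  1 to go: {8} 1
  2 to go: {7,8} 1
  3 to go: {6,7,8} 1
  4 to go: {5,6,7,8} 1
  5 to go: {2,5,6,7,8} 1  {4,5,6,7,8} 1
  6 to go: {1,2,5,6,7,8} 1  {2,4,5,6,7,8} 2  {3,4,5,6,7,8} 1
  7 to go: {0,1,2,5,6,7,8} 1  {1,2,4,5,6,7,8} 3  {2,3,4,5,6,7,8} 3
  if 0:u drops first: 6 orders
  if 3:r drops first: 4 orders
heap linearizations: 10

10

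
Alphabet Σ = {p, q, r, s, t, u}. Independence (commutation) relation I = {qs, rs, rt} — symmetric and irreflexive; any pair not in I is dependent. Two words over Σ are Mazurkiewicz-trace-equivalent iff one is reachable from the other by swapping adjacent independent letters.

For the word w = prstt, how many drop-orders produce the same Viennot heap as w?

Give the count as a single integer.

4

#0=p has no predecessor
#1=r depends on [0:p]
#2=s depends on [0:p]
#3=t depends on [2:s]
#4=t depends on [3:t]
sources: [0:p]
N(rest) = Σ N(rest − s) over sources s of rest; N(one piece) = 1:
  size 1 → [1]=1  [4]=1
  size 2 → [1,4]=2  [3,4]=1
  size 3 → [1,3,4]=3  [2,3,4]=1
  first=0(p) contributes 4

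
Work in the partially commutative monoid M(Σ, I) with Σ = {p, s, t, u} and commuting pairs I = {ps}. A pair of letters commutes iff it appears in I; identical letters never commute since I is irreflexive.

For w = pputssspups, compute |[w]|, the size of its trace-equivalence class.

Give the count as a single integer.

0(p) covers ∅
1(p) covers 0:p
2(u) covers 1:p
3(t) covers 2:u
4(s) covers 3:t
5(s) covers 4:s
6(s) covers 5:s
7(p) covers 3:t
8(u) covers 6:s, 7:p
9(p) covers 8:u
10(s) covers 8:u
floor of heap: 0:p
completions by unplaced set U, small U first (add the entries for U minus each lowest piece of U):
  |U|=1: {9}:1  {10}:1
  |U|=2: {9,10}:2
  |U|=3: {8,9,10}:2
  |U|=4: {6,8,9,10}:2  {7,8,9,10}:2
  |U|=5: {5,6,8,9,10}:2  {6,7,8,9,10}:4
  |U|=6: {4,5,6,8,9,10}:2  {5,6,7,8,9,10}:6
  |U|=7: {4,5,6,7,8,9,10}:8
  |U|=8: {3,4,5,6,7,8,9,10}:8
  |U|=9: {2,3,4,5,6,7,8,9,10}:8
  start at 0(p): 8

8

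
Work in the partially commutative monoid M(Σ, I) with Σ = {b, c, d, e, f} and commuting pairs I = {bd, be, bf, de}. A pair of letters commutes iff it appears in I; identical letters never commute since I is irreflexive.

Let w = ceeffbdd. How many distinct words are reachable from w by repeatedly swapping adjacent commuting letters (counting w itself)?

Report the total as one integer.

7

0(c) covers ∅
1(e) covers 0:c
2(e) covers 1:e
3(f) covers 2:e
4(f) covers 3:f
5(b) covers 0:c
6(d) covers 4:f
7(d) covers 6:d
floor of heap: 0:c
completions by unplaced set U, small U first (add the entries for U minus each lowest piece of U):
  |U|=1: {5}:1  {7}:1
  |U|=2: {5,7}:2  {6,7}:1
  |U|=3: {4,6,7}:1  {5,6,7}:3
  |U|=4: {3,4,6,7}:1  {4,5,6,7}:4
  |U|=5: {2,3,4,6,7}:1  {3,4,5,6,7}:5
  |U|=6: {1,2,3,4,6,7}:1  {2,3,4,5,6,7}:6
  start at 0(c): 7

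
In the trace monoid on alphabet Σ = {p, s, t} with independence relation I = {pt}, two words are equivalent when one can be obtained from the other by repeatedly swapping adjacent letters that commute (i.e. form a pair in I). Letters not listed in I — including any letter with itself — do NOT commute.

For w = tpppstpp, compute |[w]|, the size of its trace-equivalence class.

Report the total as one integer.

12

drop 0:t onto floor
drop 1:p onto floor
drop 2:p onto {1:p}
drop 3:p onto {2:p}
drop 4:s onto {0:t, 3:p}
drop 5:t onto {4:s}
drop 6:p onto {4:s}
drop 7:p onto {6:p}
ground layer = {0:t, 1:p}
drop-orders for the pieces not yet dropped (sum over which currently-grounded one goes next):
  1 to go: {5} 1  {7} 1
  2 to go: {5,7} 2  {6,7} 1
  3 to go: {5,6,7} 3
  4 to go: {4,5,6,7} 3
  5 to go: {0,4,5,6,7} 3  {3,4,5,6,7} 3
  6 to go: {0,3,4,5,6,7} 6  {2,3,4,5,6,7} 3
  if 0:t drops first: 3 orders
  if 1:p drops first: 9 orders
heap linearizations: 12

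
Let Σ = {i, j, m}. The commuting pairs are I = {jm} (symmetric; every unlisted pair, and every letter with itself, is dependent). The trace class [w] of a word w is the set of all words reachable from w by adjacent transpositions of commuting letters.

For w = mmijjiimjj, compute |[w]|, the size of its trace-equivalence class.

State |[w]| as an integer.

3

0(m) covers ∅
1(m) covers 0:m
2(i) covers 1:m
3(j) covers 2:i
4(j) covers 3:j
5(i) covers 4:j
6(i) covers 5:i
7(m) covers 6:i
8(j) covers 6:i
9(j) covers 8:j
floor of heap: 0:m
completions by unplaced set U, small U first (add the entries for U minus each lowest piece of U):
  |U|=1: {7}:1  {9}:1
  |U|=2: {7,9}:2  {8,9}:1
  |U|=3: {7,8,9}:3
  |U|=4: {6,7,8,9}:3
  |U|=5: {5,6,7,8,9}:3
  |U|=6: {4,5,6,7,8,9}:3
  |U|=7: {3,4,5,6,7,8,9}:3
  |U|=8: {2,3,4,5,6,7,8,9}:3
  start at 0(m): 3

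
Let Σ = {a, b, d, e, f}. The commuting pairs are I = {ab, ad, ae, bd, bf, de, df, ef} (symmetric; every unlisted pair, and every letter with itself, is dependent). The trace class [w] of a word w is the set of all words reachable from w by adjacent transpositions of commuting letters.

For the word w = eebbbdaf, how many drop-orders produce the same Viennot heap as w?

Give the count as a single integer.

piece 0:e — minimal
piece 1:e rests on {0:e}
piece 2:b rests on {1:e}
piece 3:b rests on {2:b}
piece 4:b rests on {3:b}
piece 5:d — minimal
piece 6:a — minimal
piece 7:f rests on {6:a}
minimal pieces: {0:e, 5:d, 6:a}
ways to finish when only these pieces remain (= sum over removing one remaining piece with nothing left below it):
  1 left: {4}→1  {5}→1  {7}→1
  2 left: {3,4}→1  {4,5}→2  {4,7}→2  {5,7}→2  {6,7}→1
  3 left: {2,3,4}→1  {3,4,5}→3  {3,4,7}→3  {4,5,7}→6  {4,6,7}→3  {5,6,7}→3
  4 left: {1,2,3,4}→1  {2,3,4,5}→4  {2,3,4,7}→4  {3,4,5,7}→12  {3,4,6,7}→6  {4,5,6,7}→12
  5 left: {0,1,2,3,4}→1  {1,2,3,4,5}→5  {1,2,3,4,7}→5  {2,3,4,5,7}→20  {2,3,4,6,7}→10  {3,4,5,6,7}→30
  6 left: {0,1,2,3,4,5}→6  {0,1,2,3,4,7}→6  {1,2,3,4,5,7}→30  {1,2,3,4,6,7}→15  {2,3,4,5,6,7}→60
  placing 0:e first → 105 extensions
  placing 5:d first → 21 extensions
  placing 6:a first → 42 extensions
total linear extensions = 168

168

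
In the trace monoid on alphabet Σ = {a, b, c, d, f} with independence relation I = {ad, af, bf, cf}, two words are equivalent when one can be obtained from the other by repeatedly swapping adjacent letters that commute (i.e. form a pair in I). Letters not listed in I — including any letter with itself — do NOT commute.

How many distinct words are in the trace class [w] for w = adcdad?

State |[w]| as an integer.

6

#0=a has no predecessor
#1=d has no predecessor
#2=c depends on [0:a, 1:d]
#3=d depends on [2:c]
#4=a depends on [2:c]
#5=d depends on [3:d]
sources: [0:a, 1:d]
N(rest) = Σ N(rest − s) over sources s of rest; N(one piece) = 1:
  size 1 → [4]=1  [5]=1
  size 2 → [3,5]=1  [4,5]=2
  size 3 → [3,4,5]=3
  size 4 → [2,3,4,5]=3
  first=0(a) contributes 3
  first=1(d) contributes 3
|[w]| = 6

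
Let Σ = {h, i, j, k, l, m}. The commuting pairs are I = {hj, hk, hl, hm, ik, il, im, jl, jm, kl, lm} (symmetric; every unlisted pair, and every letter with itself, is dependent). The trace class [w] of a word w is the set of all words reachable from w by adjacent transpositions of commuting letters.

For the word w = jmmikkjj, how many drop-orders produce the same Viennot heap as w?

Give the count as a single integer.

piece 0:j — minimal
piece 1:m — minimal
piece 2:m rests on {1:m}
piece 3:i rests on {0:j}
piece 4:k rests on {0:j, 2:m}
piece 5:k rests on {4:k}
piece 6:j rests on {3:i, 5:k}
piece 7:j rests on {6:j}
minimal pieces: {0:j, 1:m}
ways to finish when only these pieces remain (= sum over removing one remaining piece with nothing left below it):
  1 left: {7}→1
  2 left: {6,7}→1
  3 left: {3,6,7}→1  {5,6,7}→1
  4 left: {3,5,6,7}→2  {4,5,6,7}→1
  5 left: {2,4,5,6,7}→1  {3,4,5,6,7}→3
  6 left: {0,3,4,5,6,7}→3  {1,2,4,5,6,7}→1  {2,3,4,5,6,7}→4
  placing 0:j first → 5 extensions
  placing 1:m first → 7 extensions
total linear extensions = 12

12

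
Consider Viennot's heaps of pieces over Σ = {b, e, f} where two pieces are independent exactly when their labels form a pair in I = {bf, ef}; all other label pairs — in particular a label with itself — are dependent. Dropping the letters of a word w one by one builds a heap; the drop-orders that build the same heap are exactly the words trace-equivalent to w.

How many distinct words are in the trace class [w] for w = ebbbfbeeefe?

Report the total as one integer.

#0=e has no predecessor
#1=b depends on [0:e]
#2=b depends on [1:b]
#3=b depends on [2:b]
#4=f has no predecessor
#5=b depends on [3:b]
#6=e depends on [5:b]
#7=e depends on [6:e]
#8=e depends on [7:e]
#9=f depends on [4:f]
#10=e depends on [8:e]
sources: [0:e, 4:f]
N(rest) = Σ N(rest − s) over sources s of rest; N(one piece) = 1:
  size 1 → [9]=1  [10]=1
  size 2 → [4,9]=1  [8,10]=1  [9,10]=2
  size 3 → [4,9,10]=3  [7,8,10]=1  [8,9,10]=3
  size 4 → [4,8,9,10]=6  [6,7,8,10]=1  [7,8,9,10]=4
  size 5 → [4,7,8,9,10]=10  [5,6,7,8,10]=1  [6,7,8,9,10]=5
  size 6 → [3,5,6,7,8,10]=1  [4,6,7,8,9,10]=15  [5,6,7,8,9,10]=6
  size 7 → [2,3,5,6,7,8,10]=1  [3,5,6,7,8,9,10]=7  [4,5,6,7,8,9,10]=21
  size 8 → [1,2,3,5,6,7,8,10]=1  [2,3,5,6,7,8,9,10]=8  [3,4,5,6,7,8,9,10]=28
  size 9 → [0,1,2,3,5,6,7,8,10]=1  [1,2,3,5,6,7,8,9,10]=9  [2,3,4,5,6,7,8,9,10]=36
  first=0(e) contributes 45
  first=4(f) contributes 10
|[w]| = 55

55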